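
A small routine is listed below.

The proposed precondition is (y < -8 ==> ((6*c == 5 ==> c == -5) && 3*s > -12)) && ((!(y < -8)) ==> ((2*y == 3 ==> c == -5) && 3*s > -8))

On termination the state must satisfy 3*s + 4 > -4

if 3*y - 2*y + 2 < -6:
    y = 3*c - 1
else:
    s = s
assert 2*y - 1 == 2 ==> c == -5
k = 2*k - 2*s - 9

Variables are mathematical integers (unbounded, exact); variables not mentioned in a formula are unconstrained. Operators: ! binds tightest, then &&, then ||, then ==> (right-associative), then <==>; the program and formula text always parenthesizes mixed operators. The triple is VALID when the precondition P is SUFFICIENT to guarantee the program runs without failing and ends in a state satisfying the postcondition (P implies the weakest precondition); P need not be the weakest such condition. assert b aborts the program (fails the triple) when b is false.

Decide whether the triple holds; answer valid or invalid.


Working backward. After the program, the postcondition 3*s + 4 > -4 must hold; in canonical form it is 3*s > -8.
Before k := 2*k - 2*s - 9: 3*s > -8
Before assert 2*y - 1 == 2 ==> c == -5: (2*y == 3 ==> c == -5) && 3*s > -8
Then branch requires (6*c == 5 ==> c == -5) && 3*s > -8; else branch requires (2*y == 3 ==> c == -5) && 3*s > -8.
Before the if: (y < -8 ==> ((6*c == 5 ==> c == -5) && 3*s > -8)) && ((!(y < -8)) ==> ((2*y == 3 ==> c == -5) && 3*s > -8))
The weakest precondition is (y < -8 ==> ((6*c == 5 ==> c == -5) && 3*s > -8)) && ((!(y < -8)) ==> ((2*y == 3 ==> c == -5) && 3*s > -8)).
Check whether (y < -8 ==> ((6*c == 5 ==> c == -5) && 3*s > -12)) && ((!(y < -8)) ==> ((2*y == 3 ==> c == -5) && 3*s > -8)) implies it.
Countermodel: at the initial state c = 0, s = -3, y = -9, the precondition holds but the weakest precondition fails.
Answer: invalid


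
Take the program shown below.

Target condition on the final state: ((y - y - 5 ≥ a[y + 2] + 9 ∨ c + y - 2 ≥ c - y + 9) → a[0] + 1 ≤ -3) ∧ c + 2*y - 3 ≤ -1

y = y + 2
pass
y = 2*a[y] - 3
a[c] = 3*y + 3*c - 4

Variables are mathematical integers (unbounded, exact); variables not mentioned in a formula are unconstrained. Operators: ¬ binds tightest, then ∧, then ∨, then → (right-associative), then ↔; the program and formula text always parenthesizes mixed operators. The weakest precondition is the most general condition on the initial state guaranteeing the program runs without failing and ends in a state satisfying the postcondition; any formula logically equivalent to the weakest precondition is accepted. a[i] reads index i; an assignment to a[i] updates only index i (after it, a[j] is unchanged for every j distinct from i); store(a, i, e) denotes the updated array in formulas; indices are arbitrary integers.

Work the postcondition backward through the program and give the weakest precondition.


Working backward. After the program, the postcondition ((y - y - 5 ≥ a[y + 2] + 9 ∨ c + y - 2 ≥ c - y + 9) → a[0] + 1 ≤ -3) ∧ c + 2*y - 3 ≤ -1 must hold; in canonical form it is ((a[y + 2] ≤ -14 ∨ 2*y ≥ 11) → a[0] ≤ -4) ∧ c + 2*y ≤ 2.
Before a[c] := 3*y + 3*c - 4: ((store(a, c, 3*c + 3*y - 4)[y + 2] ≤ -14 ∨ 2*y ≥ 11) → store(a, c, 3*c + 3*y - 4)[0] ≤ -4) ∧ c + 2*y ≤ 2
Before y := 2*a[y] - 3: ((store(a, c, 6*a[y] + 3*c - 13)[2*a[y] - 1] ≤ -14 ∨ 4*a[y] ≥ 17) → store(a, c, 6*a[y] + 3*c - 13)[0] ≤ -4) ∧ 4*a[y] + c ≤ 8
Before skip: ((store(a, c, 6*a[y] + 3*c - 13)[2*a[y] - 1] ≤ -14 ∨ 4*a[y] ≥ 17) → store(a, c, 6*a[y] + 3*c - 13)[0] ≤ -4) ∧ 4*a[y] + c ≤ 8
Before y := y + 2: ((store(a, c, 6*a[y + 2] + 3*c - 13)[2*a[y + 2] - 1] ≤ -14 ∨ 4*a[y + 2] ≥ 17) → store(a, c, 6*a[y + 2] + 3*c - 13)[0] ≤ -4) ∧ 4*a[y + 2] + c ≤ 8
Answer: WP = ((store(a, c, 6*a[y + 2] + 3*c - 13)[2*a[y + 2] - 1] ≤ -14 ∨ 4*a[y + 2] ≥ 17) → store(a, c, 6*a[y + 2] + 3*c - 13)[0] ≤ -4) ∧ 4*a[y + 2] + c ≤ 8


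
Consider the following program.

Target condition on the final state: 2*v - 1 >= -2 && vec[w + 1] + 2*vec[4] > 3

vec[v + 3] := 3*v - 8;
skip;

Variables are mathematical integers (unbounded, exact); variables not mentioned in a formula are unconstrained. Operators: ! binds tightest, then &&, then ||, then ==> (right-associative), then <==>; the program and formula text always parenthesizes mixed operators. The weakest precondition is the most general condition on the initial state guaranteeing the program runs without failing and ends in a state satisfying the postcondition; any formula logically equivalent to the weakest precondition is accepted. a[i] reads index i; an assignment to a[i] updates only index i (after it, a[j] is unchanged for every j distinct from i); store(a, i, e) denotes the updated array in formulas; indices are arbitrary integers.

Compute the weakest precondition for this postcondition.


Working backward. After the program, the postcondition 2*v - 1 >= -2 && vec[w + 1] + 2*vec[4] > 3 must hold; in canonical form it is 2*v >= -1 && vec[w + 1] + 2*vec[4] > 3.
Before skip: 2*v >= -1 && vec[w + 1] + 2*vec[4] > 3
Before vec[v + 3] := 3*v - 8: 2*v >= -1 && store(vec, v + 3, 3*v - 8)[w + 1] + 2*store(vec, v + 3, 3*v - 8)[4] > 3
Answer: WP = 2*v >= -1 && store(vec, v + 3, 3*v - 8)[w + 1] + 2*store(vec, v + 3, 3*v - 8)[4] > 3


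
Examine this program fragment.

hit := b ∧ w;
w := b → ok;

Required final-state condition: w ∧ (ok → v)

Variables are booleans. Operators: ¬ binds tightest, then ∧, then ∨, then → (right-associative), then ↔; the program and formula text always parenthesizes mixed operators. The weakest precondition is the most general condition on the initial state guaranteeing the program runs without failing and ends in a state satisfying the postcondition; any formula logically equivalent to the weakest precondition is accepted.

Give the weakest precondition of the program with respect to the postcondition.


Working backward. After the program, w ∧ (ok → v) must hold.
Before w := b → ok: (b → ok) ∧ (ok → v)
Before hit := b ∧ w: (b → ok) ∧ (ok → v)
Answer: WP = (b → ok) ∧ (ok → v)


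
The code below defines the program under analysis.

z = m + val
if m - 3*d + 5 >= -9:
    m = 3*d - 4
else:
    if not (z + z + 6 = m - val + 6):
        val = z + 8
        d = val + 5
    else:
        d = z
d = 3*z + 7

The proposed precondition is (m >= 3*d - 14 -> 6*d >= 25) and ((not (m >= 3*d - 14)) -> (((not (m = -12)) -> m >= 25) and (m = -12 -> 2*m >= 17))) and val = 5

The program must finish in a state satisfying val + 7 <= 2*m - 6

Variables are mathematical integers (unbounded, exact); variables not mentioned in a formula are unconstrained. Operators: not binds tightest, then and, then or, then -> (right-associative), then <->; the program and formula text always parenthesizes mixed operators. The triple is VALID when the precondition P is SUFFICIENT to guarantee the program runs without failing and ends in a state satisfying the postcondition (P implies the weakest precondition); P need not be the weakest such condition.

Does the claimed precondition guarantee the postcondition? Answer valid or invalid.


Working backward. After the program, the postcondition val + 7 <= 2*m - 6 must hold; in canonical form it is val <= 2*m - 13.
Before d := 3*z + 7: val <= 2*m - 13
Then branch requires val <= 6*d - 21; else branch requires ((not (val + 2*z = m)) -> z <= 2*m - 21) and (val + 2*z = m -> val <= 2*m - 13).
Before the if: (m >= 3*d - 14 -> val <= 6*d - 21) and ((not (m >= 3*d - 14)) -> (((not (val + 2*z = m)) -> z <= 2*m - 21) and (val + 2*z = m -> val <= 2*m - 13)))
Before z := m + val: (m >= 3*d - 14 -> val <= 6*d - 21) and ((not (m >= 3*d - 14)) -> (((not (m + 3*val = 0)) -> val <= m - 21) and (m + 3*val = 0 -> val <= 2*m - 13)))
The weakest precondition is (m >= 3*d - 14 -> val <= 6*d - 21) and ((not (m >= 3*d - 14)) -> (((not (m + 3*val = 0)) -> val <= m - 21) and (m + 3*val = 0 -> val <= 2*m - 13))).
Check whether (m >= 3*d - 14 -> 6*d >= 25) and ((not (m >= 3*d - 14)) -> (((not (m = -12)) -> m >= 25) and (m = -12 -> 2*m >= 17))) and val = 5 implies it.
Countermodel: at the initial state d = 14, m = 25, val = 5, the precondition holds but the weakest precondition fails.
Answer: invalid


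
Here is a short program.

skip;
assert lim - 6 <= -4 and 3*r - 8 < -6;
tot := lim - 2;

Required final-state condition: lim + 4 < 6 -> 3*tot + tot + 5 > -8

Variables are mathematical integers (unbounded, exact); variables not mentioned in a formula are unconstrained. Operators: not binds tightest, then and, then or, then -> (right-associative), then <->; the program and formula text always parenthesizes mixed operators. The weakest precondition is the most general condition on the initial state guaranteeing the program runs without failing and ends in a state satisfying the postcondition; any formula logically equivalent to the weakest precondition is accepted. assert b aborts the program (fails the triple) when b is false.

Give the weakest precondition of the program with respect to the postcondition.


Working backward. After the program, the postcondition lim + 4 < 6 -> 3*tot + tot + 5 > -8 must hold; in canonical form it is lim < 2 -> 4*tot > -13.
Before tot := lim - 2: lim < 2 -> 4*lim > -5
Before assert lim - 6 <= -4 and 3*r - 8 < -6: lim <= 2 and 3*r < 2 and (lim < 2 -> 4*lim > -5)
Before skip: lim <= 2 and 3*r < 2 and (lim < 2 -> 4*lim > -5)
Answer: WP = lim <= 2 and 3*r < 2 and (lim < 2 -> 4*lim > -5)


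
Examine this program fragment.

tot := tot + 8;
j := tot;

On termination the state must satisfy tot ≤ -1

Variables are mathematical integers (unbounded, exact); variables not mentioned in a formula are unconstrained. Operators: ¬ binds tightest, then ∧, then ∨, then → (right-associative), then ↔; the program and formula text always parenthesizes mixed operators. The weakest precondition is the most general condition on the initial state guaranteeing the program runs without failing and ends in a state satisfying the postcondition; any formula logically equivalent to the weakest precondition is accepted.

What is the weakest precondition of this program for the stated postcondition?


Working backward. After the program, tot ≤ -1 must hold.
Before j := tot: tot ≤ -1
Before tot := tot + 8: tot ≤ -9
Answer: WP = tot ≤ -9


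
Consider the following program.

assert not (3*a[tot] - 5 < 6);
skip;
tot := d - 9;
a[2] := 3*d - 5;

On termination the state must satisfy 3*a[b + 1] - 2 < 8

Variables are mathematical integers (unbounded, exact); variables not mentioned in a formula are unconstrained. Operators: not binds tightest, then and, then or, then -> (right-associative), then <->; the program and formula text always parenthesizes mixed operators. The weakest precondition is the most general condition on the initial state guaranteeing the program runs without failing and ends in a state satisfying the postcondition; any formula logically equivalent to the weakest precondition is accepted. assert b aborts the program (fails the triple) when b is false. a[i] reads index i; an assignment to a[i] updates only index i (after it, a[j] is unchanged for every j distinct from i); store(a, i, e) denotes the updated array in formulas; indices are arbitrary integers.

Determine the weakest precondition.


Working backward. After the program, the postcondition 3*a[b + 1] - 2 < 8 must hold; in canonical form it is 3*a[b + 1] < 10.
Before a[2] := 3*d - 5: 3*store(a, 2, 3*d - 5)[b + 1] < 10
Before tot := d - 9: 3*store(a, 2, 3*d - 5)[b + 1] < 10
Before skip: 3*store(a, 2, 3*d - 5)[b + 1] < 10
Before assert not (3*a[tot] - 5 < 6): (not (3*a[tot] < 11)) and 3*store(a, 2, 3*d - 5)[b + 1] < 10
Answer: WP = (not (3*a[tot] < 11)) and 3*store(a, 2, 3*d - 5)[b + 1] < 10


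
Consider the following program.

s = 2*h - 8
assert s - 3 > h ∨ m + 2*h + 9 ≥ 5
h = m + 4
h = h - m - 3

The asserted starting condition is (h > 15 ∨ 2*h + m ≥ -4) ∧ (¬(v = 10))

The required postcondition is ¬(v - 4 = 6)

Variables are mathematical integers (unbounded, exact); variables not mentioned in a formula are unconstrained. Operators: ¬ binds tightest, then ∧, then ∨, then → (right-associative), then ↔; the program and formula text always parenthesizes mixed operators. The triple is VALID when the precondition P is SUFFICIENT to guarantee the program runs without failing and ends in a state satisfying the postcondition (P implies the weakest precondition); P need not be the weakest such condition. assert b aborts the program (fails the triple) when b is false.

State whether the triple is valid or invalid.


Working backward. After the program, the postcondition ¬(v - 4 = 6) must hold; in canonical form it is ¬(v = 10).
Before h := h - m - 3: ¬(v = 10)
Before h := m + 4: ¬(v = 10)
Before assert s - 3 > h ∨ m + 2*h + 9 ≥ 5: (s > h + 3 ∨ 2*h + m ≥ -4) ∧ (¬(v = 10))
Before s := 2*h - 8: (h > 11 ∨ 2*h + m ≥ -4) ∧ (¬(v = 10))
The weakest precondition is (h > 11 ∨ 2*h + m ≥ -4) ∧ (¬(v = 10)).
Check whether (h > 15 ∨ 2*h + m ≥ -4) ∧ (¬(v = 10)) implies it.
Every state satisfying the precondition satisfies the weakest precondition: the implication holds.
Answer: valid


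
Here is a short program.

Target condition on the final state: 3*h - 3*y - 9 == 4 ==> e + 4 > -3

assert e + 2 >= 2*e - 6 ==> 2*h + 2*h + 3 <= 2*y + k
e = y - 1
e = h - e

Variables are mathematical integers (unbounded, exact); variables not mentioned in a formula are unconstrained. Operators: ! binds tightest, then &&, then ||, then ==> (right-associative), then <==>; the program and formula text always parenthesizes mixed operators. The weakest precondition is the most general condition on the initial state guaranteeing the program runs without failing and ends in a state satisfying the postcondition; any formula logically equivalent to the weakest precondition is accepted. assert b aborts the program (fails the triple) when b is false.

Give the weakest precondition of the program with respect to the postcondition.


Working backward. After the program, the postcondition 3*h - 3*y - 9 == 4 ==> e + 4 > -3 must hold; in canonical form it is 3*h == 3*y + 13 ==> e > -7.
Before e := h - e: 3*h == 3*y + 13 ==> h > e - 7
Before e := y - 1: 3*h == 3*y + 13 ==> h > y - 8
Before assert e + 2 >= 2*e - 6 ==> 2*h + 2*h + 3 <= 2*y + k: (e <= 8 ==> 4*h <= k + 2*y - 3) && (3*h == 3*y + 13 ==> h > y - 8)
Answer: WP = (e <= 8 ==> 4*h <= k + 2*y - 3) && (3*h == 3*y + 13 ==> h > y - 8)


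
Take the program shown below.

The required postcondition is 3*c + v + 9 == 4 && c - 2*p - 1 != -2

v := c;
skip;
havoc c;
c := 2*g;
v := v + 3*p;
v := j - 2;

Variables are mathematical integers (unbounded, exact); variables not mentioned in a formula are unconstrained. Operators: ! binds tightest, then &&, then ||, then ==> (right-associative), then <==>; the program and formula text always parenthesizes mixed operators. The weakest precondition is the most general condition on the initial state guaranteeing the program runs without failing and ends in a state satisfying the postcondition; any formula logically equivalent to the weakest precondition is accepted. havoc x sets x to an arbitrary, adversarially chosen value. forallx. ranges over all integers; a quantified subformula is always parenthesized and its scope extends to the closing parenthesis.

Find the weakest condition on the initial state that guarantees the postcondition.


Working backward. After the program, the postcondition 3*c + v + 9 == 4 && c - 2*p - 1 != -2 must hold; in canonical form it is 3*c + v == -5 && c != 2*p - 1.
Before v := j - 2: 3*c + j == -3 && c != 2*p - 1
Before v := v + 3*p: 3*c + j == -3 && c != 2*p - 1
Before c := 2*g: 6*g + j == -3 && 2*g != 2*p - 1
Before havoc c: 6*g + j == -3 && 2*g != 2*p - 1
Before skip: 6*g + j == -3 && 2*g != 2*p - 1
Before v := c: 6*g + j == -3 && 2*g != 2*p - 1
Answer: WP = 6*g + j == -3 && 2*g != 2*p - 1


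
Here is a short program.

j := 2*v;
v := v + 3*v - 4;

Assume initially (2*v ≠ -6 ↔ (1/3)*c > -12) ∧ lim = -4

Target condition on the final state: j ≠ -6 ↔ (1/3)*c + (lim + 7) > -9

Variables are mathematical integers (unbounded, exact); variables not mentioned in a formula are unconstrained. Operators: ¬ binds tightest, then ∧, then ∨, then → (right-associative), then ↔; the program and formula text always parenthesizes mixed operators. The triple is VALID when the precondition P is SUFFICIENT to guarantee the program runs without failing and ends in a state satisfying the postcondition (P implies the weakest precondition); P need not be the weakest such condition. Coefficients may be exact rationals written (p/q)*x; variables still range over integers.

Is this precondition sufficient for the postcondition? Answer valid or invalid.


Working backward. After the program, the postcondition j ≠ -6 ↔ (1/3)*c + (lim + 7) > -9 must hold; in canonical form it is j ≠ -6 ↔ (1/3)*c + lim > -16.
Before v := v + 3*v - 4: j ≠ -6 ↔ (1/3)*c + lim > -16
Before j := 2*v: 2*v ≠ -6 ↔ (1/3)*c + lim > -16
The weakest precondition is 2*v ≠ -6 ↔ (1/3)*c + lim > -16.
Check whether (2*v ≠ -6 ↔ (1/3)*c > -12) ∧ lim = -4 implies it.
Every state satisfying the precondition satisfies the weakest precondition: the implication holds.
Answer: valid


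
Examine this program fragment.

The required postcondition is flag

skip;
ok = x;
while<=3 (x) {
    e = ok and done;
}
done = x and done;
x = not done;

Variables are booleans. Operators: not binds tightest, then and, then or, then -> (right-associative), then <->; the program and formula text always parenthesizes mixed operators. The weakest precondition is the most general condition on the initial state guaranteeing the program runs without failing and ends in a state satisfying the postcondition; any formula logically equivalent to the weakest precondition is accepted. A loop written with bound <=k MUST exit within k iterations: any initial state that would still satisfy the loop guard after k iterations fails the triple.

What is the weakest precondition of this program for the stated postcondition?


Working backward. After the program, flag must hold.
Before x := not done: flag
Before done := x and done: flag
Before the loop (bound <=3), unroll the exhaustion recursion (WP_0 = exit-now case; WP_j = one more guarded iteration, up to j = 3):
  WP_0: (not x) and flag
  WP_1: (x -> ((not x) and flag)) and ((not x) -> flag)
  WP_2: (x -> ((x -> ((not x) and flag)) and ((not x) -> flag))) and ((not x) -> flag)
  WP_3: (x -> ((x -> ((x -> ((not x) and flag)) and ((not x) -> flag))) and ((not x) -> flag))) and ((not x) -> flag)
So before the loop: (x -> ((x -> ((x -> ((not x) and flag)) and ((not x) -> flag))) and ((not x) -> flag))) and ((not x) -> flag)
Before ok := x: (x -> ((x -> ((x -> ((not x) and flag)) and ((not x) -> flag))) and ((not x) -> flag))) and ((not x) -> flag)
Before skip: (x -> ((x -> ((x -> ((not x) and flag)) and ((not x) -> flag))) and ((not x) -> flag))) and ((not x) -> flag)
Answer: WP = (x -> ((x -> ((x -> ((not x) and flag)) and ((not x) -> flag))) and ((not x) -> flag))) and ((not x) -> flag)


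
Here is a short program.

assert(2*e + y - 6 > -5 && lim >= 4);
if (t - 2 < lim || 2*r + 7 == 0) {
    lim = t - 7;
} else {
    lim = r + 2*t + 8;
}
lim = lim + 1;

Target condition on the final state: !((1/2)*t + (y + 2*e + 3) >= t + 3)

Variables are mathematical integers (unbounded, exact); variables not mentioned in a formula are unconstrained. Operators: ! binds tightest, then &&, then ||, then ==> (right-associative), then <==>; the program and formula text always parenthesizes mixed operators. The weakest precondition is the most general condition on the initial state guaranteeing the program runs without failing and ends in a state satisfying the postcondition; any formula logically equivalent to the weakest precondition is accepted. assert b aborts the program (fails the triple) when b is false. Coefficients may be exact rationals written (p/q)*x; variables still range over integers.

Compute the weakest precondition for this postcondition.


Working backward. After the program, the postcondition !((1/2)*t + (y + 2*e + 3) >= t + 3) must hold; in canonical form it is !(2*e + y >= (1/2)*t).
Before lim := lim + 1: !(2*e + y >= (1/2)*t)
Then branch requires !(2*e + y >= (1/2)*t); else branch requires !(2*e + y >= (1/2)*t).
Before the if: ((t < lim + 2 || 2*r == -7) ==> (!(2*e + y >= (1/2)*t))) && ((!(t < lim + 2 || 2*r == -7)) ==> (!(2*e + y >= (1/2)*t)))
Before assert 2*e + y - 6 > -5 && lim >= 4: 2*e + y > 1 && lim >= 4 && ((t < lim + 2 || 2*r == -7) ==> (!(2*e + y >= (1/2)*t))) && ((!(t < lim + 2 || 2*r == -7)) ==> (!(2*e + y >= (1/2)*t)))
Answer: WP = 2*e + y > 1 && lim >= 4 && ((t < lim + 2 || 2*r == -7) ==> (!(2*e + y >= (1/2)*t))) && ((!(t < lim + 2 || 2*r == -7)) ==> (!(2*e + y >= (1/2)*t)))


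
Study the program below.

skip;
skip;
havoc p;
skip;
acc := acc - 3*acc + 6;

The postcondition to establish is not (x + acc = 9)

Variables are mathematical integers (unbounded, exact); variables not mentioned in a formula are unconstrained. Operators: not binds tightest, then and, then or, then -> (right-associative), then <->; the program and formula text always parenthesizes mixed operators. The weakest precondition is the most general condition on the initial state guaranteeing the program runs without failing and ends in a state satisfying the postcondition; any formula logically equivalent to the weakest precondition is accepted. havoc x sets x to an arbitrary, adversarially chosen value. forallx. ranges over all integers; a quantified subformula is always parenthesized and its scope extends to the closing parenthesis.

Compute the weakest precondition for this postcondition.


Working backward. After the program, the postcondition not (x + acc = 9) must hold; in canonical form it is not (acc + x = 9).
Before acc := acc - 3*acc + 6: not (x = 2*acc + 3)
Before skip: not (x = 2*acc + 3)
Before havoc p: not (x = 2*acc + 3)
Before skip: not (x = 2*acc + 3)
Before skip: not (x = 2*acc + 3)
Answer: WP = not (x = 2*acc + 3)


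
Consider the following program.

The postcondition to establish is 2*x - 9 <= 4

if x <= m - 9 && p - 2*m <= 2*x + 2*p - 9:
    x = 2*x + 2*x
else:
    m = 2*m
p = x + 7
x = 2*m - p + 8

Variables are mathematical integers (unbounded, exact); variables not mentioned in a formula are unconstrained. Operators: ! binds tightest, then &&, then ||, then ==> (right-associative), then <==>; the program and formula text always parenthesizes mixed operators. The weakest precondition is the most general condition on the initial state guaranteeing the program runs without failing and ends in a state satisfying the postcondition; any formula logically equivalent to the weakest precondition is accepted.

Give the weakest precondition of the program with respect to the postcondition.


Working backward. After the program, the postcondition 2*x - 9 <= 4 must hold; in canonical form it is 2*x <= 13.
Before x := 2*m - p + 8: 4*m <= 2*p - 3
Before p := x + 7: 4*m <= 2*x + 11
Then branch requires 4*m <= 8*x + 11; else branch requires 8*m <= 2*x + 11.
Before the if: ((x <= m - 9 && 2*m + p + 2*x >= 9) ==> 4*m <= 8*x + 11) && ((!(x <= m - 9 && 2*m + p + 2*x >= 9)) ==> 8*m <= 2*x + 11)
Answer: WP = ((x <= m - 9 && 2*m + p + 2*x >= 9) ==> 4*m <= 8*x + 11) && ((!(x <= m - 9 && 2*m + p + 2*x >= 9)) ==> 8*m <= 2*x + 11)


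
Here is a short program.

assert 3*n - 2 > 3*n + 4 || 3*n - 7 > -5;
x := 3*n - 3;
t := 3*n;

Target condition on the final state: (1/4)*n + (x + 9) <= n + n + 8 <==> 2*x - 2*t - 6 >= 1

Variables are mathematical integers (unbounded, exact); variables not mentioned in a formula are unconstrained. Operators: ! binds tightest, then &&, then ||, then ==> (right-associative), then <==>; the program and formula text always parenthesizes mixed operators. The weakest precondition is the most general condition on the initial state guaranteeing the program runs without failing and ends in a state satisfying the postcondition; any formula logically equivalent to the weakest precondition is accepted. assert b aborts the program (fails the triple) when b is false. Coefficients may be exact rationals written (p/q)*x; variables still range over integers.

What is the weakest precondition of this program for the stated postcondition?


Working backward. After the program, the postcondition (1/4)*n + (x + 9) <= n + n + 8 <==> 2*x - 2*t - 6 >= 1 must hold; in canonical form it is x <= (7/4)*n - 1 <==> 2*x >= 2*t + 7.
Before t := 3*n: x <= (7/4)*n - 1 <==> 2*x >= 6*n + 7
Before x := 3*n - 3: !((5/4)*n <= 2)
Before assert 3*n - 2 > 3*n + 4 || 3*n - 7 > -5: 3*n > 2 && (!((5/4)*n <= 2))
Answer: WP = 3*n > 2 && (!((5/4)*n <= 2))


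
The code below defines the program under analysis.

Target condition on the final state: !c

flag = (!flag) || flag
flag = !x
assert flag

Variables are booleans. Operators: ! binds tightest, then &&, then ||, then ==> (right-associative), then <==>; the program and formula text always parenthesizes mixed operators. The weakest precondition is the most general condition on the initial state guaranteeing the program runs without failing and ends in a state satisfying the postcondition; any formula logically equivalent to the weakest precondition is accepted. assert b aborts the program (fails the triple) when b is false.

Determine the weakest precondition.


Working backward. After the program, !c must hold.
Before assert flag: flag && (!c)
Before flag := !x: (!x) && (!c)
Before flag := (!flag) || flag: (!x) && (!c)
Answer: WP = (!x) && (!c)


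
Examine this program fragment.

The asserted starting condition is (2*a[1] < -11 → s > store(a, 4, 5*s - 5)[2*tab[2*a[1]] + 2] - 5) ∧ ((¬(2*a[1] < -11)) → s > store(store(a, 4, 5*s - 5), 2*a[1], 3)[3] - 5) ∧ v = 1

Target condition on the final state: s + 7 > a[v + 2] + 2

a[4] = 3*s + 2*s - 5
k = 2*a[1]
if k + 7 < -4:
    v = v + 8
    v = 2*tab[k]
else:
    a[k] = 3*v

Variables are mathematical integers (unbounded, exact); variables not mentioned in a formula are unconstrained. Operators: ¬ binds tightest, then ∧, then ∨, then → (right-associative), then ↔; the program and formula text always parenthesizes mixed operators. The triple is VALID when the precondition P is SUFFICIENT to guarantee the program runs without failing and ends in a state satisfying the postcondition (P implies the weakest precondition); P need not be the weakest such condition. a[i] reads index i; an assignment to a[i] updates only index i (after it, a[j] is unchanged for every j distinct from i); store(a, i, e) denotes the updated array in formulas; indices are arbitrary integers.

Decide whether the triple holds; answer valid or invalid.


Working backward. After the program, the postcondition s + 7 > a[v + 2] + 2 must hold; in canonical form it is s > a[v + 2] - 5.
Then branch requires s > a[2*tab[k] + 2] - 5; else branch requires s > store(a, k, 3*v)[v + 2] - 5.
Before the if: (k < -11 → s > a[2*tab[k] + 2] - 5) ∧ ((¬(k < -11)) → s > store(a, k, 3*v)[v + 2] - 5)
Before k := 2*a[1]: (2*a[1] < -11 → s > a[2*tab[2*a[1]] + 2] - 5) ∧ ((¬(2*a[1] < -11)) → s > store(a, 2*a[1], 3*v)[v + 2] - 5)
Before a[4] := 3*s + 2*s - 5: (2*a[1] < -11 → s > store(a, 4, 5*s - 5)[2*tab[2*a[1]] + 2] - 5) ∧ ((¬(2*a[1] < -11)) → s > store(store(a, 4, 5*s - 5), 2*a[1], 3*v)[v + 2] - 5)
The weakest precondition is (2*a[1] < -11 → s > store(a, 4, 5*s - 5)[2*tab[2*a[1]] + 2] - 5) ∧ ((¬(2*a[1] < -11)) → s > store(store(a, 4, 5*s - 5), 2*a[1], 3*v)[v + 2] - 5).
Check whether (2*a[1] < -11 → s > store(a, 4, 5*s - 5)[2*tab[2*a[1]] + 2] - 5) ∧ ((¬(2*a[1] < -11)) → s > store(store(a, 4, 5*s - 5), 2*a[1], 3)[3] - 5) ∧ v = 1 implies it.
Every state satisfying the precondition satisfies the weakest precondition: the implication holds.
Answer: valid


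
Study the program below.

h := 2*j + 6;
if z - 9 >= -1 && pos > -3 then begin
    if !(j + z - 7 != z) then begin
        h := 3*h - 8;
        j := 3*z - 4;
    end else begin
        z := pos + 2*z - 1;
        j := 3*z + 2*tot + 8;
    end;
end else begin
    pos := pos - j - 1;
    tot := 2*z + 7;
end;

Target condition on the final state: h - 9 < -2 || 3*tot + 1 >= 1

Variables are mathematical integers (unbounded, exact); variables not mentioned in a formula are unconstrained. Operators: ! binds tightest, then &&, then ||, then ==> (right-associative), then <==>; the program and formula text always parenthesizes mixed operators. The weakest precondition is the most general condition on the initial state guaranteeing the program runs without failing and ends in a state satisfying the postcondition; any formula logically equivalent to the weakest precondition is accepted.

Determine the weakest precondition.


Working backward. After the program, the postcondition h - 9 < -2 || 3*tot + 1 >= 1 must hold; in canonical form it is h < 7 || 3*tot >= 0.
Then branch requires ((!(j != 7)) ==> (3*h < 15 || 3*tot >= 0)) && (j != 7 ==> (h < 7 || 3*tot >= 0)); else branch requires h < 7 || 6*z >= -21.
Before the if: ((z >= 8 && pos > -3) ==> (((!(j != 7)) ==> (3*h < 15 || 3*tot >= 0)) && (j != 7 ==> (h < 7 || 3*tot >= 0)))) && ((!(z >= 8 && pos > -3)) ==> (h < 7 || 6*z >= -21))
Before h := 2*j + 6: ((z >= 8 && pos > -3) ==> (((!(j != 7)) ==> (6*j < -3 || 3*tot >= 0)) && (j != 7 ==> (2*j < 1 || 3*tot >= 0)))) && ((!(z >= 8 && pos > -3)) ==> (2*j < 1 || 6*z >= -21))
Answer: WP = ((z >= 8 && pos > -3) ==> (((!(j != 7)) ==> (6*j < -3 || 3*tot >= 0)) && (j != 7 ==> (2*j < 1 || 3*tot >= 0)))) && ((!(z >= 8 && pos > -3)) ==> (2*j < 1 || 6*z >= -21))


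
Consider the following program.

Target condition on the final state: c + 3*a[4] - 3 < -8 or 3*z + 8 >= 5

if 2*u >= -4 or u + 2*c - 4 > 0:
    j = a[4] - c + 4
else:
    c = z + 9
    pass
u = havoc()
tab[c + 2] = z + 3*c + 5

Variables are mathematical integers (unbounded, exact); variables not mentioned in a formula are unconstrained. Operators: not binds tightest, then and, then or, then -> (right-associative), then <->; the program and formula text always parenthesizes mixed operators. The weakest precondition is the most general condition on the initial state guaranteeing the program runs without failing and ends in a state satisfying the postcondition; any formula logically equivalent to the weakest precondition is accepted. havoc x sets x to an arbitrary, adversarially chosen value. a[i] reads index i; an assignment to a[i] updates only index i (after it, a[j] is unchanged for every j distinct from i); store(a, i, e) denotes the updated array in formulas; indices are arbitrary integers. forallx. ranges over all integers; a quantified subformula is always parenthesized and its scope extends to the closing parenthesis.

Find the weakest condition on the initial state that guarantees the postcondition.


Working backward. After the program, the postcondition c + 3*a[4] - 3 < -8 or 3*z + 8 >= 5 must hold; in canonical form it is 3*a[4] + c < -5 or 3*z >= -3.
Before tab[c + 2] := z + 3*c + 5: 3*a[4] + c < -5 or 3*z >= -3
Before havoc u: 3*a[4] + c < -5 or 3*z >= -3
Then branch requires 3*a[4] + c < -5 or 3*z >= -3; else branch requires 3*a[4] + z < -14 or 3*z >= -3.
Before the if: ((2*u >= -4 or 2*c + u > 4) -> (3*a[4] + c < -5 or 3*z >= -3)) and ((not (2*u >= -4 or 2*c + u > 4)) -> (3*a[4] + z < -14 or 3*z >= -3))
Answer: WP = ((2*u >= -4 or 2*c + u > 4) -> (3*a[4] + c < -5 or 3*z >= -3)) and ((not (2*u >= -4 or 2*c + u > 4)) -> (3*a[4] + z < -14 or 3*z >= -3))


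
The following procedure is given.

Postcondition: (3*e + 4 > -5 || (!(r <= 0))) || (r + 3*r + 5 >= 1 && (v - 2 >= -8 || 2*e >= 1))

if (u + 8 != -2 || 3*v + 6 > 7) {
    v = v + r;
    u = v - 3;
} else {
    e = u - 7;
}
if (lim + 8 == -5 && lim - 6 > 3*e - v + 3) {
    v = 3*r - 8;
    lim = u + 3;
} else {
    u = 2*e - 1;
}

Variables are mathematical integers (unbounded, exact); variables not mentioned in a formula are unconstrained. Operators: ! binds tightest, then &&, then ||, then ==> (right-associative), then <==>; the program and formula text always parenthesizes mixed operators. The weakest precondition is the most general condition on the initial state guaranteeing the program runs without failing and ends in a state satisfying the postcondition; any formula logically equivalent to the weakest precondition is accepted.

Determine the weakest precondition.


Working backward. After the program, the postcondition (3*e + 4 > -5 || (!(r <= 0))) || (r + 3*r + 5 >= 1 && (v - 2 >= -8 || 2*e >= 1)) must hold; in canonical form it is 3*e > -9 || (!(r <= 0)) || (4*r >= -4 && (v >= -6 || 2*e >= 1)).
Then branch requires 3*e > -9 || (!(r <= 0)) || (4*r >= -4 && (3*r >= 2 || 2*e >= 1)); else branch requires 3*e > -9 || (!(r <= 0)) || (4*r >= -4 && (v >= -6 || 2*e >= 1)).
Before the if: ((lim == -13 && lim + v > 3*e + 9) ==> (3*e > -9 || (!(r <= 0)) || (4*r >= -4 && (3*r >= 2 || 2*e >= 1)))) && ((!(lim == -13 && lim + v > 3*e + 9)) ==> (3*e > -9 || (!(r <= 0)) || (4*r >= -4 && (v >= -6 || 2*e >= 1))))
Then branch requires ((lim == -13 && lim + r + v > 3*e + 9) ==> (3*e > -9 || (!(r <= 0)) || (4*r >= -4 && (3*r >= 2 || 2*e >= 1)))) && ((!(lim == -13 && lim + r + v > 3*e + 9)) ==> (3*e > -9 || (!(r <= 0)) || (4*r >= -4 && (r + v >= -6 || 2*e >= 1)))); else branch requires ((lim == -13 && lim + v > 3*u - 12) ==> (3*u > 12 || (!(r <= 0)) || (4*r >= -4 && (3*r >= 2 || 2*u >= 15)))) && ((!(lim == -13 && lim + v > 3*u - 12)) ==> (3*u > 12 || (!(r <= 0)) || (4*r >= -4 && (v >= -6 || 2*u >= 15)))).
Before the if: ((u != -10 || 3*v > 1) ==> (((lim == -13 && lim + r + v > 3*e + 9) ==> (3*e > -9 || (!(r <= 0)) || (4*r >= -4 && (3*r >= 2 || 2*e >= 1)))) && ((!(lim == -13 && lim + r + v > 3*e + 9)) ==> (3*e > -9 || (!(r <= 0)) || (4*r >= -4 && (r + v >= -6 || 2*e >= 1)))))) && ((!(u != -10 || 3*v > 1)) ==> (((lim == -13 && lim + v > 3*u - 12) ==> (3*u > 12 || (!(r <= 0)) || (4*r >= -4 && (3*r >= 2 || 2*u >= 15)))) && ((!(lim == -13 && lim + v > 3*u - 12)) ==> (3*u > 12 || (!(r <= 0)) || (4*r >= -4 && (v >= -6 || 2*u >= 15))))))
Answer: WP = ((u != -10 || 3*v > 1) ==> (((lim == -13 && lim + r + v > 3*e + 9) ==> (3*e > -9 || (!(r <= 0)) || (4*r >= -4 && (3*r >= 2 || 2*e >= 1)))) && ((!(lim == -13 && lim + r + v > 3*e + 9)) ==> (3*e > -9 || (!(r <= 0)) || (4*r >= -4 && (r + v >= -6 || 2*e >= 1)))))) && ((!(u != -10 || 3*v > 1)) ==> (((lim == -13 && lim + v > 3*u - 12) ==> (3*u > 12 || (!(r <= 0)) || (4*r >= -4 && (3*r >= 2 || 2*u >= 15)))) && ((!(lim == -13 && lim + v > 3*u - 12)) ==> (3*u > 12 || (!(r <= 0)) || (4*r >= -4 && (v >= -6 || 2*u >= 15))))))


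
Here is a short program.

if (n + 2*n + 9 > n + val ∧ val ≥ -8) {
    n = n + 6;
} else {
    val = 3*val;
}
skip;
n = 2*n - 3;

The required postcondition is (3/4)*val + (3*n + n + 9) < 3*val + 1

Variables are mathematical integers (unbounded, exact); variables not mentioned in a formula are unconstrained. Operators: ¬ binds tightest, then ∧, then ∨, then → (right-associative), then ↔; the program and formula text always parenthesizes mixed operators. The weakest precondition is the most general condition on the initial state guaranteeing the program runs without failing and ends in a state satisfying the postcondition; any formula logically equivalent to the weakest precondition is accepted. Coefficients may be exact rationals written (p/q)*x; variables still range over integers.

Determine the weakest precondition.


Working backward. After the program, the postcondition (3/4)*val + (3*n + n + 9) < 3*val + 1 must hold; in canonical form it is 4*n < (9/4)*val - 8.
Before n := 2*n - 3: 8*n < (9/4)*val + 4
Before skip: 8*n < (9/4)*val + 4
Then branch requires 8*n < (9/4)*val - 44; else branch requires 8*n < (27/4)*val + 4.
Before the if: ((2*n > val - 9 ∧ val ≥ -8) → 8*n < (9/4)*val - 44) ∧ ((¬(2*n > val - 9 ∧ val ≥ -8)) → 8*n < (27/4)*val + 4)
Answer: WP = ((2*n > val - 9 ∧ val ≥ -8) → 8*n < (9/4)*val - 44) ∧ ((¬(2*n > val - 9 ∧ val ≥ -8)) → 8*n < (27/4)*val + 4)


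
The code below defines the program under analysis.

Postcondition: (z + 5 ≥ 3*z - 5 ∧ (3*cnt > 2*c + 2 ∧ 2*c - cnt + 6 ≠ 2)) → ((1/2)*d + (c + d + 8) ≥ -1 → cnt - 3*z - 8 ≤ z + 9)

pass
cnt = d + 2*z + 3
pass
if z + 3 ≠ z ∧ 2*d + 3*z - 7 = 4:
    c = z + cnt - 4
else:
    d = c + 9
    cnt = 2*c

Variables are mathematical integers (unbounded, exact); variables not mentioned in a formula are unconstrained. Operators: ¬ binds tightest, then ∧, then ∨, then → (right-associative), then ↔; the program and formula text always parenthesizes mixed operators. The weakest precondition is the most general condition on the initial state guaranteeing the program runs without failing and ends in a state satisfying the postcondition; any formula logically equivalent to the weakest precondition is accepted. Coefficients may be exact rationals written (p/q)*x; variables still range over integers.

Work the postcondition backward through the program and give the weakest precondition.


Working backward. After the program, the postcondition (z + 5 ≥ 3*z - 5 ∧ (3*cnt > 2*c + 2 ∧ 2*c - cnt + 6 ≠ 2)) → ((1/2)*d + (c + d + 8) ≥ -1 → cnt - 3*z - 8 ≤ z + 9) must hold; in canonical form it is (2*z ≤ 10 ∧ 3*cnt > 2*c + 2 ∧ 2*c ≠ cnt - 4) → (c + (3/2)*d ≥ -9 → cnt ≤ 4*z + 17).
Then branch requires (2*z ≤ 10 ∧ cnt > 2*z - 6 ∧ cnt + 2*z ≠ 4) → (cnt + (3/2)*d + z ≥ -5 → cnt ≤ 4*z + 17); else branch requires (2*z ≤ 10 ∧ 4*c > 2) → ((5/2)*c ≥ -45/2 → 2*c ≤ 4*z + 17).
Before the if: (2*d + 3*z = 11 → ((2*z ≤ 10 ∧ cnt > 2*z - 6 ∧ cnt + 2*z ≠ 4) → (cnt + (3/2)*d + z ≥ -5 → cnt ≤ 4*z + 17))) ∧ ((¬(2*d + 3*z = 11)) → ((2*z ≤ 10 ∧ 4*c > 2) → ((5/2)*c ≥ -45/2 → 2*c ≤ 4*z + 17)))
Before skip: (2*d + 3*z = 11 → ((2*z ≤ 10 ∧ cnt > 2*z - 6 ∧ cnt + 2*z ≠ 4) → (cnt + (3/2)*d + z ≥ -5 → cnt ≤ 4*z + 17))) ∧ ((¬(2*d + 3*z = 11)) → ((2*z ≤ 10 ∧ 4*c > 2) → ((5/2)*c ≥ -45/2 → 2*c ≤ 4*z + 17)))
Before cnt := d + 2*z + 3: (2*d + 3*z = 11 → ((2*z ≤ 10 ∧ d > -9 ∧ d + 4*z ≠ 1) → ((5/2)*d + 3*z ≥ -8 → d ≤ 2*z + 14))) ∧ ((¬(2*d + 3*z = 11)) → ((2*z ≤ 10 ∧ 4*c > 2) → ((5/2)*c ≥ -45/2 → 2*c ≤ 4*z + 17)))
Before skip: (2*d + 3*z = 11 → ((2*z ≤ 10 ∧ d > -9 ∧ d + 4*z ≠ 1) → ((5/2)*d + 3*z ≥ -8 → d ≤ 2*z + 14))) ∧ ((¬(2*d + 3*z = 11)) → ((2*z ≤ 10 ∧ 4*c > 2) → ((5/2)*c ≥ -45/2 → 2*c ≤ 4*z + 17)))
Answer: WP = (2*d + 3*z = 11 → ((2*z ≤ 10 ∧ d > -9 ∧ d + 4*z ≠ 1) → ((5/2)*d + 3*z ≥ -8 → d ≤ 2*z + 14))) ∧ ((¬(2*d + 3*z = 11)) → ((2*z ≤ 10 ∧ 4*c > 2) → ((5/2)*c ≥ -45/2 → 2*c ≤ 4*z + 17)))


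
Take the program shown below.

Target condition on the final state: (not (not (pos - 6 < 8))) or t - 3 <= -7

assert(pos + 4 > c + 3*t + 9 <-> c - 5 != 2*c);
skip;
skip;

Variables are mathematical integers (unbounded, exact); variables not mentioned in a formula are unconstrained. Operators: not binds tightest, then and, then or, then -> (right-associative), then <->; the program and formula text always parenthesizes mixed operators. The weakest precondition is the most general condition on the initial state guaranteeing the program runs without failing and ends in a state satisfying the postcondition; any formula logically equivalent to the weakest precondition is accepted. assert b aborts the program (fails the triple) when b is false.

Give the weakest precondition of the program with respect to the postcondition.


Working backward. After the program, the postcondition (not (not (pos - 6 < 8))) or t - 3 <= -7 must hold; in canonical form it is pos < 14 or t <= -4.
Before skip: pos < 14 or t <= -4
Before skip: pos < 14 or t <= -4
Before assert pos + 4 > c + 3*t + 9 <-> c - 5 != 2*c: (pos > c + 3*t + 5 <-> c != -5) and (pos < 14 or t <= -4)
Answer: WP = (pos > c + 3*t + 5 <-> c != -5) and (pos < 14 or t <= -4)


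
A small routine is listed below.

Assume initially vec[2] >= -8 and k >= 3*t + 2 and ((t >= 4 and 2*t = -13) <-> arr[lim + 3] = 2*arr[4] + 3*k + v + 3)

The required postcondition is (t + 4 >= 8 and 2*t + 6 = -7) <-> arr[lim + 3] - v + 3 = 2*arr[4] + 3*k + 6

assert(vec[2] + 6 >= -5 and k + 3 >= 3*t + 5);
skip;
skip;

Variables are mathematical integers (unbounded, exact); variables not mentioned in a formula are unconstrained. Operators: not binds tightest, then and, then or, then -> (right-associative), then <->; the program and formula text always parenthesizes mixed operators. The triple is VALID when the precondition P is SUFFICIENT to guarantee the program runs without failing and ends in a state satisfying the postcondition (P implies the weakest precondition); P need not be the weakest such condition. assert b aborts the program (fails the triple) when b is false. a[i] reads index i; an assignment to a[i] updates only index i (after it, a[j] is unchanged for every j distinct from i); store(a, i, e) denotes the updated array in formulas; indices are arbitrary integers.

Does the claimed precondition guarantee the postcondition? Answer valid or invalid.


Working backward. After the program, the postcondition (t + 4 >= 8 and 2*t + 6 = -7) <-> arr[lim + 3] - v + 3 = 2*arr[4] + 3*k + 6 must hold; in canonical form it is (t >= 4 and 2*t = -13) <-> arr[lim + 3] = 2*arr[4] + 3*k + v + 3.
Before skip: (t >= 4 and 2*t = -13) <-> arr[lim + 3] = 2*arr[4] + 3*k + v + 3
Before skip: (t >= 4 and 2*t = -13) <-> arr[lim + 3] = 2*arr[4] + 3*k + v + 3
Before assert vec[2] + 6 >= -5 and k + 3 >= 3*t + 5: vec[2] >= -11 and k >= 3*t + 2 and ((t >= 4 and 2*t = -13) <-> arr[lim + 3] = 2*arr[4] + 3*k + v + 3)
The weakest precondition is vec[2] >= -11 and k >= 3*t + 2 and ((t >= 4 and 2*t = -13) <-> arr[lim + 3] = 2*arr[4] + 3*k + v + 3).
Check whether vec[2] >= -8 and k >= 3*t + 2 and ((t >= 4 and 2*t = -13) <-> arr[lim + 3] = 2*arr[4] + 3*k + v + 3) implies it.
Every state satisfying the precondition satisfies the weakest precondition: the implication holds.
Answer: valid
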